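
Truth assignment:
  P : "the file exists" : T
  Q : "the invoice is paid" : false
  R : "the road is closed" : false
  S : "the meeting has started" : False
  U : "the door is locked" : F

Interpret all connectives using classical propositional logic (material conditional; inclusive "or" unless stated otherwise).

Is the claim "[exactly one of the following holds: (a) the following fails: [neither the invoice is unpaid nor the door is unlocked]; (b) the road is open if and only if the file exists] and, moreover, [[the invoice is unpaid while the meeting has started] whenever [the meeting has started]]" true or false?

False.

Values: Q=F, U=F, R=F, P=T, S=F.
Parsed as (¬(¬Q ↓ ¬U) ⊕ (¬R ↔ P)) ∧ (S → (¬Q ∧ S))

¬Q = ¬F = T
¬U = ¬F = T
¬Q ↓ ¬U = T ↓ T = F
¬(¬Q ↓ ¬U) = ¬F = T
¬R = ¬F = T
¬R ↔ P = T ↔ T = T
¬(¬Q ↓ ¬U) ⊕ (¬R ↔ P) = T ⊕ T = F
¬Q = ¬F = T
¬Q ∧ S = T ∧ F = F
S → (¬Q ∧ S) = F → F = T
(¬(¬Q ↓ ¬U) ⊕ (¬R ↔ P)) ∧ (S → (¬Q ∧ S)) = F ∧ T = F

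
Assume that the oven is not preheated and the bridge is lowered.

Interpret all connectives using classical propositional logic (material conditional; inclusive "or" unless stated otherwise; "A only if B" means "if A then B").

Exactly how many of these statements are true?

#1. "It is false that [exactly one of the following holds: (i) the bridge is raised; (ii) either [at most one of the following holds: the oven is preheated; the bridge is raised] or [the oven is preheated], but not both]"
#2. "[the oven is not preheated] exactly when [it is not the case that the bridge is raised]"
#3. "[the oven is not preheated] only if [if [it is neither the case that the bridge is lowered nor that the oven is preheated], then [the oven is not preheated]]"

Let H = "the bridge is raised" (False), L = "the oven is preheated" (False).

#1: Parsed as not (H xor ((L nand H) xor L))

L nand H = False nand False = True
(L nand H) xor L = True xor False = True
H xor ((L nand H) xor L) = False xor True = True
not (H xor ((L nand H) xor L)) = not True = False
Hence #1 is false.

#2: Formalization: not L iff not H

not L = not False = True
not H = not False = True
not L iff not H = True iff True = True
Thus #2 is true.

#3: In symbols: not L -> ((not H nor L) -> not L)

not L = not False = True
not H = not False = True
not H nor L = True nor False = False
not L = not False = True
(not H nor L) -> not L = False -> True = True
not L -> ((not H nor L) -> not L) = True -> True = True
So #3 is true.

True statements: 2.

2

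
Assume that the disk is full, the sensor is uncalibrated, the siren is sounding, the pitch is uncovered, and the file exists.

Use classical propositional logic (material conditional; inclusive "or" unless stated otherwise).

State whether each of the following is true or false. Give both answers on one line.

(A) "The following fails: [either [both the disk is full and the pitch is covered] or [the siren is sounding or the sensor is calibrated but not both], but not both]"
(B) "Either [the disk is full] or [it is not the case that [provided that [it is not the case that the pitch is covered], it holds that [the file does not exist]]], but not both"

Let G = "the disk is full" (T), R = "the pitch is covered" (F), W = "the siren is sounding" (T), M = "the sensor is calibrated" (F), D = "the file exists" (T).

(A): Formalization: ~((G & R) xor (W xor M))

G & R = T & F = F
W xor M = T xor F = T
(G & R) xor (W xor M) = F xor T = T
~((G & R) xor (W xor M)) = ~T = F
Thus (A) is false.

(B): This is G xor ~(~R -> ~D).

~R = ~F = T
~D = ~T = F
~R -> ~D = T -> F = F
~(~R -> ~D) = ~F = T
G xor ~(~R -> ~D) = T xor T = F
Thus (B) is false.

(A) false / (B) false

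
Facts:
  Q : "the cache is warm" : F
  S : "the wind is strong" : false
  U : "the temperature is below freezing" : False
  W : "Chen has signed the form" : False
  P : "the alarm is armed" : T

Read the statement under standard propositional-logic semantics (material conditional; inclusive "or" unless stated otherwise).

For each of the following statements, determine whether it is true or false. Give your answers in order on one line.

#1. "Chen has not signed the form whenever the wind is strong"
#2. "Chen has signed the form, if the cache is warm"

#1: Formalization: S -> not W

not W = not False = True
S -> not W = False -> True = True
So #1 is true.

#2: Parsed as Q -> W

Q -> W = False -> False = True
Thus #2 is true.

#1 true / #2 true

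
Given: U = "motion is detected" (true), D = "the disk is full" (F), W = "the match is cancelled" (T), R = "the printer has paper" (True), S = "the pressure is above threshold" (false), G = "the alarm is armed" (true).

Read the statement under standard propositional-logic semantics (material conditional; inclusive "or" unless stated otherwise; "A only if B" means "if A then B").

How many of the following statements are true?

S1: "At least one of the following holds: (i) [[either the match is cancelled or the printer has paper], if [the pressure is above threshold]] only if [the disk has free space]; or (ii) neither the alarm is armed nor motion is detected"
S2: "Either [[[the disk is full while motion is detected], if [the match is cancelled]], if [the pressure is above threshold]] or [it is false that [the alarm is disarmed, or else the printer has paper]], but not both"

2

S1: Parsed as ((S -> (W or R)) -> not D) or (G nor U)

W or R = True or True = True
S -> (W or R) = False -> True = True
not D = not False = True
(S -> (W or R)) -> not D = True -> True = True
G nor U = True nor True = False
((S -> (W or R)) -> not D) or (G nor U) = True or False = True
So S1 is true.

S2: In symbols: (S -> (W -> (D and U))) xor not (not G or R)

D and U = False and True = False
W -> (D and U) = True -> False = False
S -> (W -> (D and U)) = False -> False = True
not G = not True = False
not G or R = False or True = True
not (not G or R) = not True = False
(S -> (W -> (D and U))) xor not (not G or R) = True xor False = True
So S2 is true.

2 of the 2 statements are true (S1, S2).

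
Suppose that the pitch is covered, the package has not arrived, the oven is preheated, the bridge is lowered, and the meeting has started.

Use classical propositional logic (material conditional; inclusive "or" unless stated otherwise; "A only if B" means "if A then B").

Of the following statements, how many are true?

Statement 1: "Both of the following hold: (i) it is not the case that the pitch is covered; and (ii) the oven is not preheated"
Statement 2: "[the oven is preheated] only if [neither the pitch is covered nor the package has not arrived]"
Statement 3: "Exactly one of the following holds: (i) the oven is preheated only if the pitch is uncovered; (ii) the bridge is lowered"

1

Let P = "the pitch is covered" (True), R = "the oven is preheated" (True), Q = "the package has arrived" (False), S = "the bridge is raised" (False).

Statement 1: This is not P and not R.

not P = not True = False
not R = not True = False
not P and not R = False and False = False
Hence Statement 1 is false.

Statement 2: In symbols: R -> (P nor not Q)

not Q = not False = True
P nor not Q = True nor True = False
R -> (P nor not Q) = True -> False = False
Thus Statement 2 is false.

Statement 3: Formalization: (R -> not P) xor not S

not P = not True = False
R -> not P = True -> False = False
not S = not False = True
(R -> not P) xor not S = False xor True = True
Hence Statement 3 is true.

True statements: 1 (Statement 3).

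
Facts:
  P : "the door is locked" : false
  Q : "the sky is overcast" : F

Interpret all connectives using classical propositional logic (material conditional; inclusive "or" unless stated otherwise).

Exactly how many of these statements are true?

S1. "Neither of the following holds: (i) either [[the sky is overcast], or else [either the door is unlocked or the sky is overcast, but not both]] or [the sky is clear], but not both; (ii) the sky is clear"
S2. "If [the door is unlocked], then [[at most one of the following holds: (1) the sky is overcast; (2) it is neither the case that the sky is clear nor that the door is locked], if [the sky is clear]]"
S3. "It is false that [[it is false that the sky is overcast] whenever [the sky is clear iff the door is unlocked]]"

S1: Parsed as ((Q ∨ (¬P ⊕ Q)) ⊕ ¬Q) ↓ ¬Q

¬P = ¬F = T
¬P ⊕ Q = T ⊕ F = T
Q ∨ (¬P ⊕ Q) = F ∨ T = T
¬Q = ¬F = T
(Q ∨ (¬P ⊕ Q)) ⊕ ¬Q = T ⊕ T = F
¬Q = ¬F = T
((Q ∨ (¬P ⊕ Q)) ⊕ ¬Q) ↓ ¬Q = F ↓ T = F
Hence S1 is false.

S2: Formalization: ¬P → (¬Q → (Q ↑ (¬Q ↓ P)))

¬P = ¬F = T
¬Q = ¬F = T
¬Q = ¬F = T
¬Q ↓ P = T ↓ F = F
Q ↑ (¬Q ↓ P) = F ↑ F = T
¬Q → (Q ↑ (¬Q ↓ P)) = T → T = T
¬P → (¬Q → (Q ↑ (¬Q ↓ P))) = T → T = T
Thus S2 is true.

S3: This is ¬((¬Q ↔ ¬P) → ¬Q).

¬Q = ¬F = T
¬P = ¬F = T
¬Q ↔ ¬P = T ↔ T = T
¬Q = ¬F = T
(¬Q ↔ ¬P) → ¬Q = T → T = T
¬((¬Q ↔ ¬P) → ¬Q) = ¬T = F
Hence S3 is false.

True statements: 1.

1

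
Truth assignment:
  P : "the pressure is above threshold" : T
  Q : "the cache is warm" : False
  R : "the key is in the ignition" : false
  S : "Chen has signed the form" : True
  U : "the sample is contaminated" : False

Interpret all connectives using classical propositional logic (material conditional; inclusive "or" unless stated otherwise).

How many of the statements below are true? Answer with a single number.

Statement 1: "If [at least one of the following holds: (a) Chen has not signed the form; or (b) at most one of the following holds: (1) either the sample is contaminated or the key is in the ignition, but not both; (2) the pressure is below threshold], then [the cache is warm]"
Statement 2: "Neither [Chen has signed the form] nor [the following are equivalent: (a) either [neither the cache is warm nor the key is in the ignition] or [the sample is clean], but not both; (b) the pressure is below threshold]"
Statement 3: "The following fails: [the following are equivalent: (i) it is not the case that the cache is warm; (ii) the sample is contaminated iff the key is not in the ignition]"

1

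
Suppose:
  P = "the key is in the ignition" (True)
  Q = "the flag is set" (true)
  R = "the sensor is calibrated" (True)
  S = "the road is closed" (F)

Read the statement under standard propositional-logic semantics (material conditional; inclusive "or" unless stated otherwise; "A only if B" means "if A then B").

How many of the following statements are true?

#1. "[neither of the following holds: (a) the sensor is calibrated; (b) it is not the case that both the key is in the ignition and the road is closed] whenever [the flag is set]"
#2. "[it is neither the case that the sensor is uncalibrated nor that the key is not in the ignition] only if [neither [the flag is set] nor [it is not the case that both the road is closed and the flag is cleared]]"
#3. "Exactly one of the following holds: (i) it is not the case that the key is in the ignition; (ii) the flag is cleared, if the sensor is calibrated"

#1: In symbols: Q → (R ↓ (P ↑ S))

P ↑ S = T ↑ F = T
R ↓ (P ↑ S) = T ↓ T = F
Q → (R ↓ (P ↑ S)) = T → F = F
So #1 is false.

#2: Formalization: (¬R ↓ ¬P) → (Q ↓ (S ↑ ¬Q))

¬R = ¬T = F
¬P = ¬T = F
¬R ↓ ¬P = F ↓ F = T
¬Q = ¬T = F
S ↑ ¬Q = F ↑ F = T
Q ↓ (S ↑ ¬Q) = T ↓ T = F
(¬R ↓ ¬P) → (Q ↓ (S ↑ ¬Q)) = T → F = F
Thus #2 is false.

#3: Parsed as ¬P ⊕ (R → ¬Q)

¬P = ¬T = F
¬Q = ¬T = F
R → ¬Q = T → F = F
¬P ⊕ (R → ¬Q) = F ⊕ F = F
So #3 is false.

Count: 0.

0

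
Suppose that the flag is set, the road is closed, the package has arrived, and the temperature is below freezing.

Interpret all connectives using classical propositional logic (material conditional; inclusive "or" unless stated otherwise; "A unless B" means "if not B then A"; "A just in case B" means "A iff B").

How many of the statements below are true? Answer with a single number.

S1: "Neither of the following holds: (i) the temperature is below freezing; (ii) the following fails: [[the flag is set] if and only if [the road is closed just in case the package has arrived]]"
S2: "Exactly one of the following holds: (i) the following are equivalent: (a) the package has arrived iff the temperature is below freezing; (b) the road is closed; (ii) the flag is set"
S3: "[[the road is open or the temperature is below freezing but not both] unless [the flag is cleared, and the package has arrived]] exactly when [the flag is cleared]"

Let V = "the temperature is below freezing" (True), Q = "the flag is set" (True), R = "the road is closed" (True), P = "the package has arrived" (True).

S1: Parsed as V nor not (Q iff (R iff P))

R iff P = True iff True = True
Q iff (R iff P) = True iff True = True
not (Q iff (R iff P)) = not True = False
V nor not (Q iff (R iff P)) = True nor False = False
Thus S1 is false.

S2: In symbols: ((P iff V) iff R) xor Q

P iff V = True iff True = True
(P iff V) iff R = True iff True = True
((P iff V) iff R) xor Q = True xor True = False
So S2 is false.

S3: Parsed as ((not R xor V) or (not Q and P)) iff not Q

not R = not True = False
not R xor V = False xor True = True
not Q = not True = False
not Q and P = False and True = False
(not R xor V) or (not Q and P) = True or False = True
not Q = not True = False
((not R xor V) or (not Q and P)) iff not Q = True iff False = False
So S3 is false.

True statements: 0 (none).

0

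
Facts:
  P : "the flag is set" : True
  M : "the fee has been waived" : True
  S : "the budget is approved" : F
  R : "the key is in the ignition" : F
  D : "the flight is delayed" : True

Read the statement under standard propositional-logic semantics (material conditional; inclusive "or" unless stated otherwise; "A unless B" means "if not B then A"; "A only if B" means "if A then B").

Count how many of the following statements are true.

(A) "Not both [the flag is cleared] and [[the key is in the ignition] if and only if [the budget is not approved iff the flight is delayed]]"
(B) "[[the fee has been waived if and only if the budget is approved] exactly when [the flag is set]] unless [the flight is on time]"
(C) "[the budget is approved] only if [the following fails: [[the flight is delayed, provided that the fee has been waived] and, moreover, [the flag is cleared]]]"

(A): This is not P nand (R iff (not S iff D)).

not P = not True = False
not S = not False = True
not S iff D = True iff True = True
R iff (not S iff D) = False iff True = False
not P nand (R iff (not S iff D)) = False nand False = True
So (A) is true.

(B): Parsed as ((M iff S) iff P) or not D

M iff S = True iff False = False
(M iff S) iff P = False iff True = False
not D = not True = False
((M iff S) iff P) or not D = False or False = False
Thus (B) is false.

(C): This is S -> not ((M -> D) and not P).

M -> D = True -> True = True
not P = not True = False
(M -> D) and not P = True and False = False
not ((M -> D) and not P) = not False = True
S -> not ((M -> D) and not P) = False -> True = True
Hence (C) is true.

Count: 2.

2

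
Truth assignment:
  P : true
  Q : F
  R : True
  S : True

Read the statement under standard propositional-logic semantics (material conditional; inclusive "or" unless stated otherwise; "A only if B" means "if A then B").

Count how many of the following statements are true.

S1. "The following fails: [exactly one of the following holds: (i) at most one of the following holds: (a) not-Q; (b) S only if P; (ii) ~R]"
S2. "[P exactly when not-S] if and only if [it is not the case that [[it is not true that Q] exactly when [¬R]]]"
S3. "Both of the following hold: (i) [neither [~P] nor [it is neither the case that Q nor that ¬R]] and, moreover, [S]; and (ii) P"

1

S1: Formalization: ¬((¬Q ↑ (S → P)) ⊕ ¬R)

¬Q = ¬F = T
S → P = T → T = T
¬Q ↑ (S → P) = T ↑ T = F
¬R = ¬T = F
(¬Q ↑ (S → P)) ⊕ ¬R = F ⊕ F = F
¬((¬Q ↑ (S → P)) ⊕ ¬R) = ¬F = T
So S1 is true.

S2: Parsed as (P ↔ ¬S) ↔ ¬(¬Q ↔ ¬R)

¬S = ¬T = F
P ↔ ¬S = T ↔ F = F
¬Q = ¬F = T
¬R = ¬T = F
¬Q ↔ ¬R = T ↔ F = F
¬(¬Q ↔ ¬R) = ¬F = T
(P ↔ ¬S) ↔ ¬(¬Q ↔ ¬R) = F ↔ T = F
So S2 is false.

S3: In symbols: ((¬P ↓ (Q ↓ ¬R)) ∧ S) ∧ P

¬P = ¬T = F
¬R = ¬T = F
Q ↓ ¬R = F ↓ F = T
¬P ↓ (Q ↓ ¬R) = F ↓ T = F
(¬P ↓ (Q ↓ ¬R)) ∧ S = F ∧ T = F
((¬P ↓ (Q ↓ ¬R)) ∧ S) ∧ P = F ∧ T = F
So S3 is false.

Count: 1.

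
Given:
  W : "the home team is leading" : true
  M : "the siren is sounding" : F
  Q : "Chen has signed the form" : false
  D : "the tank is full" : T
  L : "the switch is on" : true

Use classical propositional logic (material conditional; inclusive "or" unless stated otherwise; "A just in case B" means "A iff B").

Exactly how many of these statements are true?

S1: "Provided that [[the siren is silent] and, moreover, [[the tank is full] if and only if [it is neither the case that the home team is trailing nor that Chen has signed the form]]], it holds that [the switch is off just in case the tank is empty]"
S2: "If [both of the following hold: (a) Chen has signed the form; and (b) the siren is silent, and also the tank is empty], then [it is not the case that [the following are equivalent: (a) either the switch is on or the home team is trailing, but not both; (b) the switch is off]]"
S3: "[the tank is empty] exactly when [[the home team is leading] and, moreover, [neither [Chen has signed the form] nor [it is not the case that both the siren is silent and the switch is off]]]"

3

S1: Formalization: (¬M ∧ (D ↔ (¬W ↓ Q))) → (¬L ↔ ¬D)

¬M = ¬F = T
¬W = ¬T = F
¬W ↓ Q = F ↓ F = T
D ↔ (¬W ↓ Q) = T ↔ T = T
¬M ∧ (D ↔ (¬W ↓ Q)) = T ∧ T = T
¬L = ¬T = F
¬D = ¬T = F
¬L ↔ ¬D = F ↔ F = T
(¬M ∧ (D ↔ (¬W ↓ Q))) → (¬L ↔ ¬D) = T → T = T
Thus S1 is true.

S2: Parsed as (Q ∧ (¬M ∧ ¬D)) → ¬((L ⊕ ¬W) ↔ ¬L)

¬M = ¬F = T
¬D = ¬T = F
¬M ∧ ¬D = T ∧ F = F
Q ∧ (¬M ∧ ¬D) = F ∧ F = F
¬W = ¬T = F
L ⊕ ¬W = T ⊕ F = T
¬L = ¬T = F
(L ⊕ ¬W) ↔ ¬L = T ↔ F = F
¬((L ⊕ ¬W) ↔ ¬L) = ¬F = T
(Q ∧ (¬M ∧ ¬D)) → ¬((L ⊕ ¬W) ↔ ¬L) = F → T = T
Hence S2 is true.

S3: In symbols: ¬D ↔ (W ∧ (Q ↓ (¬M ↑ ¬L)))

¬D = ¬T = F
¬M = ¬F = T
¬L = ¬T = F
¬M ↑ ¬L = T ↑ F = T
Q ↓ (¬M ↑ ¬L) = F ↓ T = F
W ∧ (Q ↓ (¬M ↑ ¬L)) = T ∧ F = F
¬D ↔ (W ∧ (Q ↓ (¬M ↑ ¬L))) = F ↔ F = T
Thus S3 is true.

True statements: 3 (S1, S2, S3).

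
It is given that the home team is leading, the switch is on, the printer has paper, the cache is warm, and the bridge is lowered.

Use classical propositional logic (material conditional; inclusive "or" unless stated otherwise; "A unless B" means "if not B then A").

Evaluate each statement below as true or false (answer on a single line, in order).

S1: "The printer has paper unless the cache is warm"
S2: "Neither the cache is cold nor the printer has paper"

Let R = "the printer has paper" (True), S = "the cache is warm" (True).

S1: This is R or S.

R or S = True or True = True
Hence S1 is true.

S2: Parsed as not S nor R

not S = not True = False
not S nor R = False nor True = False
Hence S2 is false.

S1 True, S2 False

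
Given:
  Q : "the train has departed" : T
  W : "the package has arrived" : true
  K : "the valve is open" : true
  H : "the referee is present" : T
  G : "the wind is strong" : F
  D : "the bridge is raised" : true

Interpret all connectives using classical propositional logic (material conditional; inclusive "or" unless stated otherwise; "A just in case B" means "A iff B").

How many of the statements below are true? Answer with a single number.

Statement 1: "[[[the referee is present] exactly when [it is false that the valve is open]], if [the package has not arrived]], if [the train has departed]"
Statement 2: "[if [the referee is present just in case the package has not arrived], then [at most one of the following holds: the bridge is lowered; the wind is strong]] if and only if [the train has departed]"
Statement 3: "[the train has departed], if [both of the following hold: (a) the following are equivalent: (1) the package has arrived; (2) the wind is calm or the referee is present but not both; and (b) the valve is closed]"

Statement 1: Parsed as Q → (¬W → (H ↔ ¬K))

¬W = ¬T = F
¬K = ¬T = F
H ↔ ¬K = T ↔ F = F
¬W → (H ↔ ¬K) = F → F = T
Q → (¬W → (H ↔ ¬K)) = T → T = T
Thus Statement 1 is true.

Statement 2: In symbols: ((H ↔ ¬W) → (¬D ↑ G)) ↔ Q

¬W = ¬T = F
H ↔ ¬W = T ↔ F = F
¬D = ¬T = F
¬D ↑ G = F ↑ F = T
(H ↔ ¬W) → (¬D ↑ G) = F → T = T
((H ↔ ¬W) → (¬D ↑ G)) ↔ Q = T ↔ T = T
So Statement 2 is true.

Statement 3: Formalization: ((W ↔ (¬G ⊕ H)) ∧ ¬K) → Q

¬G = ¬F = T
¬G ⊕ H = T ⊕ T = F
W ↔ (¬G ⊕ H) = T ↔ F = F
¬K = ¬T = F
(W ↔ (¬G ⊕ H)) ∧ ¬K = F ∧ F = F
((W ↔ (¬G ⊕ H)) ∧ ¬K) → Q = F → T = T
Hence Statement 3 is true.

3 of the 3 statements are true.

3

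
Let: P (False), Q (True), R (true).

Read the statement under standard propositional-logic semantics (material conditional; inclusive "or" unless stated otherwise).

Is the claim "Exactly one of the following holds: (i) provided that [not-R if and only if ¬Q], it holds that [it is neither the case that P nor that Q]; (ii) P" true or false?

false

In symbols: ((~R <-> ~Q) -> (P nor Q)) xor P

~R = ~T = F
~Q = ~T = F
~R <-> ~Q = F <-> F = T
P nor Q = F nor T = F
(~R <-> ~Q) -> (P nor Q) = T -> F = F
((~R <-> ~Q) -> (P nor Q)) xor P = F xor F = F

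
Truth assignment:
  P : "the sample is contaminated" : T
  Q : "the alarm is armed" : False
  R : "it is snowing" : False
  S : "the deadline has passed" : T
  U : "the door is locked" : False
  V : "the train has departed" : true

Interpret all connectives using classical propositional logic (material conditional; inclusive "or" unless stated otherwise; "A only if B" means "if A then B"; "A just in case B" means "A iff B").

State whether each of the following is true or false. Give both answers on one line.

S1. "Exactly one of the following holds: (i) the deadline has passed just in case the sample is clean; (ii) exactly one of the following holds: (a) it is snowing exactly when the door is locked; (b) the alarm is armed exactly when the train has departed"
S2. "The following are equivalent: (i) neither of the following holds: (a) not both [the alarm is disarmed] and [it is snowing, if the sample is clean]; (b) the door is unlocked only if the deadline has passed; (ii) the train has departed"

S1: Formalization: (S ↔ ¬P) ⊕ ((R ↔ U) ⊕ (Q ↔ V))

¬P = ¬T = F
S ↔ ¬P = T ↔ F = F
R ↔ U = F ↔ F = T
Q ↔ V = F ↔ T = F
(R ↔ U) ⊕ (Q ↔ V) = T ⊕ F = T
(S ↔ ¬P) ⊕ ((R ↔ U) ⊕ (Q ↔ V)) = F ⊕ T = T
Hence S1 is true.

S2: Parsed as ((¬Q ↑ (¬P → R)) ↓ (¬U → S)) ↔ V

¬Q = ¬F = T
¬P = ¬T = F
¬P → R = F → F = T
¬Q ↑ (¬P → R) = T ↑ T = F
¬U = ¬F = T
¬U → S = T → T = T
(¬Q ↑ (¬P → R)) ↓ (¬U → S) = F ↓ T = F
((¬Q ↑ (¬P → R)) ↓ (¬U → S)) ↔ V = F ↔ T = F
So S2 is false.

S1 T / S2 F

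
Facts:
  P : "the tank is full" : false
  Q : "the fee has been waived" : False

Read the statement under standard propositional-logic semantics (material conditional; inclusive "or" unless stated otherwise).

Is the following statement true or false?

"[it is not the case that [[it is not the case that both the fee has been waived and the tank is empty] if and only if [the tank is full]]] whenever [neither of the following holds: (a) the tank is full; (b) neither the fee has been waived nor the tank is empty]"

Formalization: (P nor (Q nor ~P)) -> ~((Q nand ~P) <-> P)

~P = ~F = T
Q nor ~P = F nor T = F
P nor (Q nor ~P) = F nor F = T
~P = ~F = T
Q nand ~P = F nand T = T
(Q nand ~P) <-> P = T <-> F = F
~((Q nand ~P) <-> P) = ~F = T
(P nor (Q nor ~P)) -> ~((Q nand ~P) <-> P) = T -> T = T

true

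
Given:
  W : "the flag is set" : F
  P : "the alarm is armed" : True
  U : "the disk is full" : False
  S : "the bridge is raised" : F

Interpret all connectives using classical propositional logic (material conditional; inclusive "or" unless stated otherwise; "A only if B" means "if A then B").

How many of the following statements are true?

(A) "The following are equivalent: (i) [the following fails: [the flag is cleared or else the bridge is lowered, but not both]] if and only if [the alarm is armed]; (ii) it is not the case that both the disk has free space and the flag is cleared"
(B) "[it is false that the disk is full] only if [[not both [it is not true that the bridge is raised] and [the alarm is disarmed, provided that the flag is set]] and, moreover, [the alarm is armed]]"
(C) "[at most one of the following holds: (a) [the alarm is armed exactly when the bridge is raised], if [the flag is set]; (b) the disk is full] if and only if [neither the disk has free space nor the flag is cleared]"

(A): This is (not (not W xor not S) iff P) iff (not U nand not W).

not W = not False = True
not S = not False = True
not W xor not S = True xor True = False
not (not W xor not S) = not False = True
not (not W xor not S) iff P = True iff True = True
not U = not False = True
not W = not False = True
not U nand not W = True nand True = False
(not (not W xor not S) iff P) iff (not U nand not W) = True iff False = False
Thus (A) is false.

(B): In symbols: not U -> ((not S nand (W -> not P)) and P)

not U = not False = True
not S = not False = True
not P = not True = False
W -> not P = False -> False = True
not S nand (W -> not P) = True nand True = False
(not S nand (W -> not P)) and P = False and True = False
not U -> ((not S nand (W -> not P)) and P) = True -> False = False
So (B) is false.

(C): This is ((W -> (P iff S)) nand U) iff (not U nor not W).

P iff S = True iff False = False
W -> (P iff S) = False -> False = True
(W -> (P iff S)) nand U = True nand False = True
not U = not False = True
not W = not False = True
not U nor not W = True nor True = False
((W -> (P iff S)) nand U) iff (not U nor not W) = True iff False = False
So (C) is false.

Count: 0.

0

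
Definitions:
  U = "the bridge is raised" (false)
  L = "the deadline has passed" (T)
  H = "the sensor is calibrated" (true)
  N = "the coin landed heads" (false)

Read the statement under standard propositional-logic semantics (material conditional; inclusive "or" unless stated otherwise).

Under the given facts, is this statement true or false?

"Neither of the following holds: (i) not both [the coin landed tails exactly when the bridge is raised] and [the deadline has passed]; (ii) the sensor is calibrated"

This is ((not N iff U) nand L) nor H.

not N = not False = True
not N iff U = True iff False = False
(not N iff U) nand L = False nand True = True
((not N iff U) nand L) nor H = True nor True = False

False.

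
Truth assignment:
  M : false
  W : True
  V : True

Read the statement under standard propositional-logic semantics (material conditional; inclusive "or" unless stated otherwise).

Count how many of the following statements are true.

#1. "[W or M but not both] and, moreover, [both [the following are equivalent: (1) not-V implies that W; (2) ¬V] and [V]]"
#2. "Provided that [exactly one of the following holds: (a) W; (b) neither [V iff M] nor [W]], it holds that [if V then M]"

#1: Formalization: (W xor M) & (((~V -> W) <-> ~V) & V)

W xor M = T xor F = T
~V = ~T = F
~V -> W = F -> T = T
~V = ~T = F
(~V -> W) <-> ~V = T <-> F = F
((~V -> W) <-> ~V) & V = F & T = F
(W xor M) & (((~V -> W) <-> ~V) & V) = T & F = F
Hence #1 is false.

#2: Parsed as (W xor ((V <-> M) nor W)) -> (V -> M)

V <-> M = T <-> F = F
(V <-> M) nor W = F nor T = F
W xor ((V <-> M) nor W) = T xor F = T
V -> M = T -> F = F
(W xor ((V <-> M) nor W)) -> (V -> M) = T -> F = F
So #2 is false.

0 of the 2 statements are true (none).

0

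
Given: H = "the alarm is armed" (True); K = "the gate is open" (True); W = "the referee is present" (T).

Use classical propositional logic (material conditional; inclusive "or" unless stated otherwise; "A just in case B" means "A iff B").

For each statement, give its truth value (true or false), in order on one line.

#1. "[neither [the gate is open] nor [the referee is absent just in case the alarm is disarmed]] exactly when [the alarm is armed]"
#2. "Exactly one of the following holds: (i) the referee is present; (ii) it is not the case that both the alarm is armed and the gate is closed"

#1 F / #2 F

#1: Formalization: (K nor (not W iff not H)) iff H

not W = not True = False
not H = not True = False
not W iff not H = False iff False = True
K nor (not W iff not H) = True nor True = False
(K nor (not W iff not H)) iff H = False iff True = False
Thus #1 is false.

#2: In symbols: W xor (H nand not K)

not K = not True = False
H nand not K = True nand False = True
W xor (H nand not K) = True xor True = False
So #2 is false.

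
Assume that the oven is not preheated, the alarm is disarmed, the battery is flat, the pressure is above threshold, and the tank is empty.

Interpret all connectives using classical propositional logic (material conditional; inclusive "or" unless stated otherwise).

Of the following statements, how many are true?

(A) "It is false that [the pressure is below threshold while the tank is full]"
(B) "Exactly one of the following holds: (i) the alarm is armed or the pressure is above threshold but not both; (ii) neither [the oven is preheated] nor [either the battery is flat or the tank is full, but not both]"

Let S = "the pressure is above threshold" (T), U = "the tank is full" (F), Q = "the alarm is armed" (F), P = "the oven is preheated" (F), R = "the battery is charged" (F).

(A): This is ¬(¬S ∧ U).

¬S = ¬T = F
¬S ∧ U = F ∧ F = F
¬(¬S ∧ U) = ¬F = T
So (A) is true.

(B): In symbols: (Q ⊕ S) ⊕ (P ↓ (¬R ⊕ U))

Q ⊕ S = F ⊕ T = T
¬R = ¬F = T
¬R ⊕ U = T ⊕ F = T
P ↓ (¬R ⊕ U) = F ↓ T = F
(Q ⊕ S) ⊕ (P ↓ (¬R ⊕ U)) = T ⊕ F = T
Thus (B) is true.

2 of the 2 statements are true.

2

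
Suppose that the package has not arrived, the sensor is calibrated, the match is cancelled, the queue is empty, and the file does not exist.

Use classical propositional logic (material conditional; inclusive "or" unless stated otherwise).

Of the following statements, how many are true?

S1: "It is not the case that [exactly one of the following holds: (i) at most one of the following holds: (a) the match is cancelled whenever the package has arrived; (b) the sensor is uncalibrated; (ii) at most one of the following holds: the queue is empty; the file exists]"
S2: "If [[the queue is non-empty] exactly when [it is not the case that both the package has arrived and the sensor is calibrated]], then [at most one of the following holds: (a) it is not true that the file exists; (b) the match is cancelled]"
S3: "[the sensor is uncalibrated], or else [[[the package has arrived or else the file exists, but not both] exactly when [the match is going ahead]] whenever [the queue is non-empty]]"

Let P = "the package has arrived" (F), R = "the match is cancelled" (T), Q = "the sensor is calibrated" (T), S = "the queue is empty" (T), U = "the file exists" (F).

S1: In symbols: ¬(((P → R) ↑ ¬Q) ⊕ (S ↑ U))

P → R = F → T = T
¬Q = ¬T = F
(P → R) ↑ ¬Q = T ↑ F = T
S ↑ U = T ↑ F = T
((P → R) ↑ ¬Q) ⊕ (S ↑ U) = T ⊕ T = F
¬(((P → R) ↑ ¬Q) ⊕ (S ↑ U)) = ¬F = T
So S1 is true.

S2: In symbols: (¬S ↔ (P ↑ Q)) → (¬U ↑ R)

¬S = ¬T = F
P ↑ Q = F ↑ T = T
¬S ↔ (P ↑ Q) = F ↔ T = F
¬U = ¬F = T
¬U ↑ R = T ↑ T = F
(¬S ↔ (P ↑ Q)) → (¬U ↑ R) = F → F = T
So S2 is true.

S3: This is ¬Q ∨ (¬S → ((P ⊕ U) ↔ ¬R)).

¬Q = ¬T = F
¬S = ¬T = F
P ⊕ U = F ⊕ F = F
¬R = ¬T = F
(P ⊕ U) ↔ ¬R = F ↔ F = T
¬S → ((P ⊕ U) ↔ ¬R) = F → T = T
¬Q ∨ (¬S → ((P ⊕ U) ↔ ¬R)) = F ∨ T = T
Hence S3 is true.

Count: 3.

3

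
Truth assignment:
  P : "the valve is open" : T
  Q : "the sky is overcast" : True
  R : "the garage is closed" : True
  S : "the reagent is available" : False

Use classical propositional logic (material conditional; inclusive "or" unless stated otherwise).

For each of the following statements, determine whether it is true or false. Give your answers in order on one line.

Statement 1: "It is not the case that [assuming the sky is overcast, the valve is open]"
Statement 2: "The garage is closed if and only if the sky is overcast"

Statement 1: Parsed as ~(Q -> P)

Q -> P = T -> T = T
~(Q -> P) = ~T = F
Thus Statement 1 is false.

Statement 2: In symbols: R <-> Q

R <-> Q = T <-> T = T
Thus Statement 2 is true.

Statement 1 false, Statement 2 true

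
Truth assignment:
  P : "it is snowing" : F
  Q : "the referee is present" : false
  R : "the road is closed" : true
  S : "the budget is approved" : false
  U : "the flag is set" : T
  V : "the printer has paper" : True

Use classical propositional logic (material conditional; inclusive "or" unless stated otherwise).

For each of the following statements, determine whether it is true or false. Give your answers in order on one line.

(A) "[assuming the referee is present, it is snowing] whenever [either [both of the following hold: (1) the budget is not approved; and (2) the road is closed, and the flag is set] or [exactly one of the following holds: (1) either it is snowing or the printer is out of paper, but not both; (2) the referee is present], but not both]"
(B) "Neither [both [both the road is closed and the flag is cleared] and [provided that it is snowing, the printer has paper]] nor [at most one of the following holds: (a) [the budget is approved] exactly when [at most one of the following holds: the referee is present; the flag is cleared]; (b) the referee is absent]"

(A): Formalization: ((¬S ∧ (R ∧ U)) ⊕ ((P ⊕ ¬V) ⊕ Q)) → (Q → P)

¬S = ¬F = T
R ∧ U = T ∧ T = T
¬S ∧ (R ∧ U) = T ∧ T = T
¬V = ¬T = F
P ⊕ ¬V = F ⊕ F = F
(P ⊕ ¬V) ⊕ Q = F ⊕ F = F
(¬S ∧ (R ∧ U)) ⊕ ((P ⊕ ¬V) ⊕ Q) = T ⊕ F = T
Q → P = F → F = T
((¬S ∧ (R ∧ U)) ⊕ ((P ⊕ ¬V) ⊕ Q)) → (Q → P) = T → T = T
So (A) is true.

(B): This is ((R ∧ ¬U) ∧ (P → V)) ↓ ((S ↔ (Q ↑ ¬U)) ↑ ¬Q).

¬U = ¬T = F
R ∧ ¬U = T ∧ F = F
P → V = F → T = T
(R ∧ ¬U) ∧ (P → V) = F ∧ T = F
¬U = ¬T = F
Q ↑ ¬U = F ↑ F = T
S ↔ (Q ↑ ¬U) = F ↔ T = F
¬Q = ¬F = T
(S ↔ (Q ↑ ¬U)) ↑ ¬Q = F ↑ T = T
((R ∧ ¬U) ∧ (P → V)) ↓ ((S ↔ (Q ↑ ¬U)) ↑ ¬Q) = F ↓ T = F
So (B) is false.

(A) True; (B) False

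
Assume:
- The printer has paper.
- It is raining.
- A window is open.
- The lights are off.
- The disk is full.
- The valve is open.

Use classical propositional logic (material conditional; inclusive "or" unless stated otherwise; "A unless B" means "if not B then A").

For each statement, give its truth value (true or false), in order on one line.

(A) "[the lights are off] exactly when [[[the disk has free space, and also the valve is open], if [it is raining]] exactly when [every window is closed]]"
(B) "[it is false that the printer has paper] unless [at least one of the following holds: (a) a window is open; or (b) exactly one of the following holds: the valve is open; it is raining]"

(A) true / (B) true

Let W = "the lights are on" (False), M = "it is raining" (True), D = "the disk is full" (True), G = "the valve is open" (True), P = "a window is open" (True), S = "the printer has paper" (True).

(A): In symbols: not W iff ((M -> (not D and G)) iff not P)

not W = not False = True
not D = not True = False
not D and G = False and True = False
M -> (not D and G) = True -> False = False
not P = not True = False
(M -> (not D and G)) iff not P = False iff False = True
not W iff ((M -> (not D and G)) iff not P) = True iff True = True
Hence (A) is true.

(B): Formalization: not S or (P or (G xor M))

not S = not True = False
G xor M = True xor True = False
P or (G xor M) = True or False = True
not S or (P or (G xor M)) = False or True = True
Hence (B) is true.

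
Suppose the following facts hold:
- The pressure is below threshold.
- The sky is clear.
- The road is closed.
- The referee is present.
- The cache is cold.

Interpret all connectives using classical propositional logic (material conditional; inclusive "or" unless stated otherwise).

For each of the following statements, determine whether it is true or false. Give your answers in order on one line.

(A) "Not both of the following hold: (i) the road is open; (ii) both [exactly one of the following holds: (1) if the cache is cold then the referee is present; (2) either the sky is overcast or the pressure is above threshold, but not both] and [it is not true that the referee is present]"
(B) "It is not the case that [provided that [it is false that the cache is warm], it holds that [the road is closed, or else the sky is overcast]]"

Let R = "the road is closed" (T), U = "the cache is warm" (F), S = "the referee is present" (T), Q = "the sky is overcast" (F), P = "the pressure is above threshold" (F).

(A): This is ~R nand (((~U -> S) xor (Q xor P)) & ~S).

~R = ~T = F
~U = ~F = T
~U -> S = T -> T = T
Q xor P = F xor F = F
(~U -> S) xor (Q xor P) = T xor F = T
~S = ~T = F
((~U -> S) xor (Q xor P)) & ~S = T & F = F
~R nand (((~U -> S) xor (Q xor P)) & ~S) = F nand F = T
Thus (A) is true.

(B): Parsed as ~(~U -> (R | Q))

~U = ~F = T
R | Q = T | F = T
~U -> (R | Q) = T -> T = T
~(~U -> (R | Q)) = ~T = F
Hence (B) is false.

(A) True / (B) False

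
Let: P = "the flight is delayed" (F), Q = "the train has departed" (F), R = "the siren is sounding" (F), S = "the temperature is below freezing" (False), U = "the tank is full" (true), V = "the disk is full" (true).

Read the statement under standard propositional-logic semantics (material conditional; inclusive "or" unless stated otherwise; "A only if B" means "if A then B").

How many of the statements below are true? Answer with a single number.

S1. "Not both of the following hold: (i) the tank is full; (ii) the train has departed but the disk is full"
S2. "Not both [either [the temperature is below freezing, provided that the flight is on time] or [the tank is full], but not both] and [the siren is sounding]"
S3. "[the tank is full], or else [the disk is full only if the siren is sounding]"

S1: This is U ↑ (Q ∧ V).

Q ∧ V = F ∧ T = F
U ↑ (Q ∧ V) = T ↑ F = T
Thus S1 is true.

S2: Formalization: ((¬P → S) ⊕ U) ↑ R

¬P = ¬F = T
¬P → S = T → F = F
(¬P → S) ⊕ U = F ⊕ T = T
((¬P → S) ⊕ U) ↑ R = T ↑ F = T
So S2 is true.

S3: Parsed as U ∨ (V → R)

V → R = T → F = F
U ∨ (V → R) = T ∨ F = T
So S3 is true.

Count: 3.

3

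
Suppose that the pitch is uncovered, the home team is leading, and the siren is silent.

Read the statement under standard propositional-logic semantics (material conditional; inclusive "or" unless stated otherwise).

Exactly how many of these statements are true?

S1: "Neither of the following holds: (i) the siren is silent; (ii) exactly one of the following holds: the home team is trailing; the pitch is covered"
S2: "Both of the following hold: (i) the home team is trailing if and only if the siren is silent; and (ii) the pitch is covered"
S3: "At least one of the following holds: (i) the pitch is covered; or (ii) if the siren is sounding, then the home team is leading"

1

Let R = "the siren is sounding" (F), Q = "the home team is leading" (T), P = "the pitch is covered" (F).

S1: Parsed as ~R nor (~Q xor P)

~R = ~F = T
~Q = ~T = F
~Q xor P = F xor F = F
~R nor (~Q xor P) = T nor F = F
Thus S1 is false.

S2: This is (~Q <-> ~R) & P.

~Q = ~T = F
~R = ~F = T
~Q <-> ~R = F <-> T = F
(~Q <-> ~R) & P = F & F = F
Thus S2 is false.

S3: In symbols: P | (R -> Q)

R -> Q = F -> T = T
P | (R -> Q) = F | T = T
Hence S3 is true.

1 of the 3 statements is true (S3).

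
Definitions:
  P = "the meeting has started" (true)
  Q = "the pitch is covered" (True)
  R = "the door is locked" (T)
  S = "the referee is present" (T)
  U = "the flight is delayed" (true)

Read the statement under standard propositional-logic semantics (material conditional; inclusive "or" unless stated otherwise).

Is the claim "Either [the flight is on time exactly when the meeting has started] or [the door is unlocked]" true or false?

false

Values: U=True, P=True, R=True.
In symbols: (not U iff P) or not R

not U = not True = False
not U iff P = False iff True = False
not R = not True = False
(not U iff P) or not R = False or False = False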